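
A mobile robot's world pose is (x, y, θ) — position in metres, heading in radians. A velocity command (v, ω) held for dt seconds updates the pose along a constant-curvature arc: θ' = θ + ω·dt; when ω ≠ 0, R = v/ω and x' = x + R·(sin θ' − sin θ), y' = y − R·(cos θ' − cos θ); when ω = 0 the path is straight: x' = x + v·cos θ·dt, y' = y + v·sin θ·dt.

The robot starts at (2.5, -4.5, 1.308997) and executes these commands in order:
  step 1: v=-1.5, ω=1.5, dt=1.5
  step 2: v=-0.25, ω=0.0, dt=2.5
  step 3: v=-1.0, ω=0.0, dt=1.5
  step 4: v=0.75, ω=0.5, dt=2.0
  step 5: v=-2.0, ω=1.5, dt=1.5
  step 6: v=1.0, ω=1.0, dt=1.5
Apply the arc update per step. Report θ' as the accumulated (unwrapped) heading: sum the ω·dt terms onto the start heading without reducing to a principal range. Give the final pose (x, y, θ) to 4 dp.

(3.3490, -3.2922, 8.3090)

step 1: θ'=3.5590 (R=-1.0000) → pose (3.8713, -5.6730, 3.5590)
step 2: θ'=3.5590 (straight) → pose (4.4427, -5.4196, 3.5590)
step 3: θ'=3.5590 (straight) → pose (5.8139, -4.8115, 3.5590)
step 4: θ'=4.5590 (R=1.5000) → pose (4.9396, -5.9535, 4.5590)
step 5: θ'=6.8090 (R=-1.3333) → pose (2.9527, -4.5966, 6.8090)
step 6: θ'=8.3090 (R=1.0000) → pose (3.3490, -3.2922, 8.3090)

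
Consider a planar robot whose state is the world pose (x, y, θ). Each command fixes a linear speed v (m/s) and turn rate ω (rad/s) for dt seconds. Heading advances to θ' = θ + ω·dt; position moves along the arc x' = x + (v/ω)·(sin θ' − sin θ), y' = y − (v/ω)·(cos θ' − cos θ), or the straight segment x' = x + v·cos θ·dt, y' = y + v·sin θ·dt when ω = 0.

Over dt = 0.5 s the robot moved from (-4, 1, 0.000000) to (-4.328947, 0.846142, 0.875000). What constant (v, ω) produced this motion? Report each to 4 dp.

v = -0.7500, ω = 1.7500

Δθ = 0.875000 − 0.000000 = 0.875000
ω = Δθ/dt = 0.875000/0.5 = 1.7500
R = Δx/(sin θ' − sin θ) = -0.4286
v = R·ω = -0.4286·1.7500 = -0.7500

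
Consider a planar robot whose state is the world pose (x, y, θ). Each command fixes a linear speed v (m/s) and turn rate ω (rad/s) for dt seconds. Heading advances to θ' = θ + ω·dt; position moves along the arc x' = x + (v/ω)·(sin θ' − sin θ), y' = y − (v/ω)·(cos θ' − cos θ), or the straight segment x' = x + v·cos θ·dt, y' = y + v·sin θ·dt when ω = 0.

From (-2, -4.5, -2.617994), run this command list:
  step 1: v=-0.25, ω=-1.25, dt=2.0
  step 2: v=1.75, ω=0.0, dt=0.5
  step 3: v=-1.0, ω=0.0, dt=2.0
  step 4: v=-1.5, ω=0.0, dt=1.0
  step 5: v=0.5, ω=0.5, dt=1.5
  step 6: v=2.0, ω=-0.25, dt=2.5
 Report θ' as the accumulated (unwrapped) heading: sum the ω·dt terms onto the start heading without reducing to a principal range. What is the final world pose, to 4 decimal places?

(-2.8864, -1.5154, -4.9930)

step 1: θ'=-5.1180 (R=0.2000) → pose (-1.7162, -4.7521, -5.1180)
step 2: θ'=-5.1180 (straight) → pose (-1.3710, -3.9481, -5.1180)
step 3: θ'=-5.1180 (straight) → pose (-2.1601, -5.7858, -5.1180)
step 4: θ'=-5.1180 (straight) → pose (-2.7520, -7.1641, -5.1180)
step 5: θ'=-4.3680 (R=1.0000) → pose (-2.7296, -6.4319, -4.3680)
step 6: θ'=-4.9930 (R=-8.0000) → pose (-2.8864, -1.5154, -4.9930)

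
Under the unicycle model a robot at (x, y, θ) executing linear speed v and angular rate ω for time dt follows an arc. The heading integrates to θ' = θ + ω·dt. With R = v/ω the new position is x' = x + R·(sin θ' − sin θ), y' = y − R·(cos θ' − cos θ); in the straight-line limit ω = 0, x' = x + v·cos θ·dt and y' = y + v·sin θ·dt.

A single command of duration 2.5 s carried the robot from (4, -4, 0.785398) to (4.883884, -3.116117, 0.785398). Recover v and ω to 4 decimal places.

Δθ = 0.785398 − 0.785398 = 0.000000
ω = Δθ/dt = 0.000000/2.5 = 0.0000
ω = 0 → v = (Δx·cos θ + Δy·sin θ)/dt = 0.5000

v = 0.5000, ω = 0.0000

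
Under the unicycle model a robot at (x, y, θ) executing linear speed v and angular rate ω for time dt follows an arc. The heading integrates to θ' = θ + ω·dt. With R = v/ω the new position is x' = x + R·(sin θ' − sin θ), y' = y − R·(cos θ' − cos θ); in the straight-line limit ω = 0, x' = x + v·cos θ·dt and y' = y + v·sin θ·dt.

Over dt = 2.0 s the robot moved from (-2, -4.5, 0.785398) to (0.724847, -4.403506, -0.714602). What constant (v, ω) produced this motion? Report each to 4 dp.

Δθ = -0.714602 − 0.785398 = -1.500000
ω = Δθ/dt = -1.500000/2.0 = -0.7500
R = Δx/(sin θ' − sin θ) = -2.0000
v = R·ω = -2.0000·-0.7500 = 1.5000

v = 1.5000, ω = -0.7500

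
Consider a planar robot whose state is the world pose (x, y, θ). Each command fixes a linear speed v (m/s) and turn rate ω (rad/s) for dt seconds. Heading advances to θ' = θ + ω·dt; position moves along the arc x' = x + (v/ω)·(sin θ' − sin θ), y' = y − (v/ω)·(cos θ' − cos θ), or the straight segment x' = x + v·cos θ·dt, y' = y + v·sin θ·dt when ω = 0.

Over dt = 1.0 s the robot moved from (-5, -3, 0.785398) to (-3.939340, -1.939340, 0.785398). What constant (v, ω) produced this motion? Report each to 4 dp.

v = 1.5000, ω = 0.0000

Δθ = 0.785398 − 0.785398 = 0.000000
ω = Δθ/dt = 0.000000/1.0 = 0.0000
ω = 0 → v = (Δx·cos θ + Δy·sin θ)/dt = 1.5000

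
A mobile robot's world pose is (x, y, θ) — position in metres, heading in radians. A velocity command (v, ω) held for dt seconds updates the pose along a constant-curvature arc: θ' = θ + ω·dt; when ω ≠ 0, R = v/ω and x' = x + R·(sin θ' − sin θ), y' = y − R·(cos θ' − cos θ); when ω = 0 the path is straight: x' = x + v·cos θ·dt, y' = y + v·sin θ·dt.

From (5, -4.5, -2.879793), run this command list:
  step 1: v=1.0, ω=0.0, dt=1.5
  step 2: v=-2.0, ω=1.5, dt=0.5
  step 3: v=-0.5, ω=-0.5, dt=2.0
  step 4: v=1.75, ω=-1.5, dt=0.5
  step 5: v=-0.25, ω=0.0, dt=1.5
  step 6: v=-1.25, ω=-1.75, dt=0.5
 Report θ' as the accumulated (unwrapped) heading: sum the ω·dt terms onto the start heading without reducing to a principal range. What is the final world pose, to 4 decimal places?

(4.8838, -4.3452, -4.7548)

step 1: θ'=-2.8798 (straight) → pose (3.5511, -4.8882, -2.8798)
step 2: θ'=-2.1298 (R=-1.3333) → pose (4.3364, -4.3074, -2.1298)
step 3: θ'=-3.1298 (R=1.0000) → pose (5.1724, -3.8378, -3.1298)
step 4: θ'=-3.8798 (R=-1.1667) → pose (4.3735, -3.5342, -3.8798)
step 5: θ'=-3.8798 (straight) → pose (4.6509, -3.7866, -3.8798)
step 6: θ'=-4.7548 (R=0.7143) → pose (4.8838, -4.3452, -4.7548)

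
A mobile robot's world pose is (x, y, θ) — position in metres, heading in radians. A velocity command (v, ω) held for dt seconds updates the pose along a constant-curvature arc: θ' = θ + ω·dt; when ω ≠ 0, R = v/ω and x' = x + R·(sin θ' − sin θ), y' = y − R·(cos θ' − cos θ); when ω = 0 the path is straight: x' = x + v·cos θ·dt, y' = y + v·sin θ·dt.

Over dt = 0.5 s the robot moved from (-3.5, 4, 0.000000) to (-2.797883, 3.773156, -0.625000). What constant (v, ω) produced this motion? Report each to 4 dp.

Δθ = -0.625000 − 0.000000 = -0.625000
ω = Δθ/dt = -0.625000/0.5 = -1.2500
R = Δx/(sin θ' − sin θ) = -1.2000
v = R·ω = -1.2000·-1.2500 = 1.5000

v = 1.5000, ω = -1.2500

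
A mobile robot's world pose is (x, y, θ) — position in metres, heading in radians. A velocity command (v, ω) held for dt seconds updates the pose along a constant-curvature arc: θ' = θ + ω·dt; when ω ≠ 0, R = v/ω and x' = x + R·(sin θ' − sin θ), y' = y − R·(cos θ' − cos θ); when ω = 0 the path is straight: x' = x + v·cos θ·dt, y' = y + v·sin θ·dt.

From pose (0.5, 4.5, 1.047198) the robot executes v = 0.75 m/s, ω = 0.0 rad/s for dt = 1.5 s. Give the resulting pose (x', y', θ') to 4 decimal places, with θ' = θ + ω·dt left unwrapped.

(1.0625, 5.4743, 1.0472)

θ' = 1.0472 + 0.0·1.5 = 1.0472
ω = 0 → straight: x' = 0.5 + 0.75·cos(1.0472)·1.5 = 1.0625
y' = 4.5 + 0.75·sin(1.0472)·1.5 = 5.4743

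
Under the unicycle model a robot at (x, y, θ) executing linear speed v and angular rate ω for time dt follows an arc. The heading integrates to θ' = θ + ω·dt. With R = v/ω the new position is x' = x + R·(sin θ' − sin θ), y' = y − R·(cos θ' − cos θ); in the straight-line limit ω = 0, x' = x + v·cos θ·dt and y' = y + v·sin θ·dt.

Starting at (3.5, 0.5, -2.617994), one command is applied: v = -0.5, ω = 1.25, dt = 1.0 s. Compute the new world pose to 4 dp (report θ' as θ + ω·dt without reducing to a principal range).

θ' = -2.6180 + 1.25·1.0 = -1.3680
R = v/ω = -0.5/1.25 = -0.4000
x' = 3.5 + -0.4000·(sin -1.3680 − sin -2.6180) = 3.6918
y' = 0.5 − -0.4000·(cos -1.3680 − cos -2.6180) = 0.9270

(3.6918, 0.9270, -1.3680)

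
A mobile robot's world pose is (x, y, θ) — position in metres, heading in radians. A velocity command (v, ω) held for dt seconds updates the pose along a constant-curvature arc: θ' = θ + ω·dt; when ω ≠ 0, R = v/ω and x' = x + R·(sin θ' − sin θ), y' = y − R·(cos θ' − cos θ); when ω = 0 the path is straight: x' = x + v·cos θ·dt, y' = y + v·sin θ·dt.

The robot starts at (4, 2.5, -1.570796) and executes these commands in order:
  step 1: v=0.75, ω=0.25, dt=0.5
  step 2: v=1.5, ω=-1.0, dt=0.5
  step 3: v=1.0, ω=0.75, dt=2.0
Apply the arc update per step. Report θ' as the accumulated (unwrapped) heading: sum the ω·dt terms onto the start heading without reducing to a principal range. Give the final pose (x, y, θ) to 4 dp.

step 1: θ'=-1.4458 (R=3.0000) → pose (4.0234, 2.1260, -1.4458)
step 2: θ'=-1.9458 (R=-1.5000) → pose (3.9309, 1.3896, -1.9458)
step 3: θ'=-0.4458 (R=1.3333) → pose (4.5966, -0.3018, -0.4458)

(4.5966, -0.3018, -0.4458)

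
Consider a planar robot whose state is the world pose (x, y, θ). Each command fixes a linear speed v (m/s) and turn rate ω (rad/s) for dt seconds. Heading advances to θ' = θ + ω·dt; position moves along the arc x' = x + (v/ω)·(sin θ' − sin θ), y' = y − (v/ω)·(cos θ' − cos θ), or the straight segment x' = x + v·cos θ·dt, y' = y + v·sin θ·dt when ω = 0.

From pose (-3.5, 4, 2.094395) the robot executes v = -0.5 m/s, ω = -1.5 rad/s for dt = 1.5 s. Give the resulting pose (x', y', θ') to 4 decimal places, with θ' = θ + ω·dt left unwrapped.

θ' = 2.0944 + -1.5·1.5 = -0.1556
R = v/ω = -0.5/-1.5 = 0.3333
x' = -3.5 + 0.3333·(sin -0.1556 − sin 2.0944) = -3.8403
y' = 4 − 0.3333·(cos -0.1556 − cos 2.0944) = 3.5040

(-3.8403, 3.5040, -0.1556)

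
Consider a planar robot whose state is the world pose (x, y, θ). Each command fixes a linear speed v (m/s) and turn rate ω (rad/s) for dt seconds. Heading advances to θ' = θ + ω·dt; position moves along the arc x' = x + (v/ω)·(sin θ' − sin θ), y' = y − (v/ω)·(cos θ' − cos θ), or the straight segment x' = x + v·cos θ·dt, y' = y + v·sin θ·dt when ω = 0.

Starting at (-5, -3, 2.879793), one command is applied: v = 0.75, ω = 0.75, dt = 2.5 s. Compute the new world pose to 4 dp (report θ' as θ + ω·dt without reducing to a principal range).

(-6.2579, -4.0083, 4.7548)

θ' = 2.8798 + 0.75·2.5 = 4.7548
R = v/ω = 0.75/0.75 = 1.0000
x' = -5 + 1.0000·(sin 4.7548 − sin 2.8798) = -6.2579
y' = -3 − 1.0000·(cos 4.7548 − cos 2.8798) = -4.0083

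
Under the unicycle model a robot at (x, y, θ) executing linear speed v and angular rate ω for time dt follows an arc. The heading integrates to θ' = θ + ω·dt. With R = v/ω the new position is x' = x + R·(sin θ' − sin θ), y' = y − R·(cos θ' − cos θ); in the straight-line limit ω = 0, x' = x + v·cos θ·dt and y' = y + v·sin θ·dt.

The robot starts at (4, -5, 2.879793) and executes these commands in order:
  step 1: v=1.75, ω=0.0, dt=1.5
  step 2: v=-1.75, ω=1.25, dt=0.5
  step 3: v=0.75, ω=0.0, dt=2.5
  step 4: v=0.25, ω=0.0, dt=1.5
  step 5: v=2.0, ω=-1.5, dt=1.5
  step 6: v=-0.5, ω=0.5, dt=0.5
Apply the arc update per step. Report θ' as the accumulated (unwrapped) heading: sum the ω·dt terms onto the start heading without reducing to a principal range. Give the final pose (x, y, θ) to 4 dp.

step 1: θ'=2.8798 (straight) → pose (1.4644, -4.3206, 2.8798)
step 2: θ'=3.5048 (R=-1.4000) → pose (2.3242, -4.2770, 3.5048)
step 3: θ'=3.5048 (straight) → pose (0.5715, -4.9431, 3.5048)
step 4: θ'=3.5048 (straight) → pose (0.2209, -5.0763, 3.5048)
step 5: θ'=1.2548 (R=-1.3333) → pose (-1.5201, -3.4156, 1.2548)
step 6: θ'=1.5048 (R=-1.0000) → pose (-1.5674, -3.6604, 1.5048)

(-1.5674, -3.6604, 1.5048)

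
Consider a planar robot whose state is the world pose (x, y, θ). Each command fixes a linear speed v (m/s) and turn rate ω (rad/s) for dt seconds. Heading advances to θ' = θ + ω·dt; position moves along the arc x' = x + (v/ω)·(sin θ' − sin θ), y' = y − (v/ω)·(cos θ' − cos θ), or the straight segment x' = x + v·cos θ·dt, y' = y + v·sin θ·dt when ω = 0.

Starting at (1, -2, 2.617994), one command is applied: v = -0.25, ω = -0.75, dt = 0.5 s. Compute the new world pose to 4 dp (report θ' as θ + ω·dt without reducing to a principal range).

θ' = 2.6180 + -0.75·0.5 = 2.2430
R = v/ω = -0.25/-0.75 = 0.3333
x' = 1 + 0.3333·(sin 2.2430 − sin 2.6180) = 1.0942
y' = -2 − 0.3333·(cos 2.2430 − cos 2.6180) = -2.0811

(1.0942, -2.0811, 2.2430)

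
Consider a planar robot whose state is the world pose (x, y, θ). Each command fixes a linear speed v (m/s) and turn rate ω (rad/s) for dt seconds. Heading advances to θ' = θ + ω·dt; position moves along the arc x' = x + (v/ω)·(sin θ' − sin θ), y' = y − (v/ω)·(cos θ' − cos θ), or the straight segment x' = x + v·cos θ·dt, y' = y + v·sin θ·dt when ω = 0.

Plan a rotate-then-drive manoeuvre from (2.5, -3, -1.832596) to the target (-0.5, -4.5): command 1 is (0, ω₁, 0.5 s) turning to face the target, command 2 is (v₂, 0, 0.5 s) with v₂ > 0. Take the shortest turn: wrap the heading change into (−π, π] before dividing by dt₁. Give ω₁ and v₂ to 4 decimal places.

ω₁ = -1.6907, v₂ = 6.7082

heading to target = atan2(-4.5−-3, -0.5−2.5) = -2.6779
Δθ = wrap(-2.6779 − -1.8326) = -0.8453; ω₁ = Δθ/dt₁ = -1.6907
distance = √((-0.5−2.5)² + (-4.5−-3)²) = 3.3541; v₂ = distance/dt₂ = 6.7082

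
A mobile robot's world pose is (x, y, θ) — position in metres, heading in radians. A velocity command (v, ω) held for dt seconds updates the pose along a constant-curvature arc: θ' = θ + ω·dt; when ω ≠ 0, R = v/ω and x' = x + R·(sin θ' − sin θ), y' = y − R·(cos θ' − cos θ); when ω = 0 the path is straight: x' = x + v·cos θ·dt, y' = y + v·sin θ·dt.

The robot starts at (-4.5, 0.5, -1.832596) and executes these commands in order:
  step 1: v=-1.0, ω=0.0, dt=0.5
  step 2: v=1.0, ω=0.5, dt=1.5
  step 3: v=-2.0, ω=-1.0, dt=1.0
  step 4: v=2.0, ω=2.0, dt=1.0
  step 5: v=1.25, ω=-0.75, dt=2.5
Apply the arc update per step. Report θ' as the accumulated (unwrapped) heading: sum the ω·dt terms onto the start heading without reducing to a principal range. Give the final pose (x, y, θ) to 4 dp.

step 1: θ'=-1.8326 (straight) → pose (-4.3706, 0.9830, -1.8326)
step 2: θ'=-1.0826 (R=2.0000) → pose (-4.2051, -0.4728, -1.0826)
step 3: θ'=-2.0826 (R=2.0000) → pose (-4.1825, 1.4448, -2.0826)
step 4: θ'=-0.0826 (R=1.0000) → pose (-3.3931, -0.0415, -0.0826)
step 5: θ'=-1.9576 (R=-1.6667) → pose (-1.9871, -2.3312, -1.9576)

(-1.9871, -2.3312, -1.9576)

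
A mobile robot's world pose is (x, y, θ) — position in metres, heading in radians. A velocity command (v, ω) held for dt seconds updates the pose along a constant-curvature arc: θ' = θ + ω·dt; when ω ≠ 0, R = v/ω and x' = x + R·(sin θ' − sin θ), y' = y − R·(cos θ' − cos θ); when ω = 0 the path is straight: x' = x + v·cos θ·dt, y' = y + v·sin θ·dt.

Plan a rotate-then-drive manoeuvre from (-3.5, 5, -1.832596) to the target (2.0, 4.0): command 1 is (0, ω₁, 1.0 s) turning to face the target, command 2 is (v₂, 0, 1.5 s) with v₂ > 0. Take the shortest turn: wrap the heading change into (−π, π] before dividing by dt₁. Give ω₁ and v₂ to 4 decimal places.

ω₁ = 1.6527, v₂ = 3.7268

heading to target = atan2(4−5, 2−-3.5) = -0.1799
Δθ = wrap(-0.1799 − -1.8326) = 1.6527; ω₁ = Δθ/dt₁ = 1.6527
distance = √((2−-3.5)² + (4−5)²) = 5.5902; v₂ = distance/dt₂ = 3.7268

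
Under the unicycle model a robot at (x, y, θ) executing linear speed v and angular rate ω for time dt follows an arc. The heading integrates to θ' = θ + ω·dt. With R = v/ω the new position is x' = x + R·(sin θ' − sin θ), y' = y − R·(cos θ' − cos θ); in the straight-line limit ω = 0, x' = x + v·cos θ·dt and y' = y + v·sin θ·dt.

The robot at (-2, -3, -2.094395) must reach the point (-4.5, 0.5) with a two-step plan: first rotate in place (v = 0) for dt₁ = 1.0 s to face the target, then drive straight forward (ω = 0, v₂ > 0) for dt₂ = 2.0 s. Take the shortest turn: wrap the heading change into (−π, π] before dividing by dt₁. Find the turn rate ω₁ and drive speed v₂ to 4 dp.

ω₁ = -1.9977, v₂ = 2.1506

heading to target = atan2(0.5−-3, -4.5−-2) = 2.1910
Δθ = wrap(2.1910 − -2.0944) = -1.9977; ω₁ = Δθ/dt₁ = -1.9977
distance = √((-4.5−-2)² + (0.5−-3)²) = 4.3012; v₂ = distance/dt₂ = 2.1506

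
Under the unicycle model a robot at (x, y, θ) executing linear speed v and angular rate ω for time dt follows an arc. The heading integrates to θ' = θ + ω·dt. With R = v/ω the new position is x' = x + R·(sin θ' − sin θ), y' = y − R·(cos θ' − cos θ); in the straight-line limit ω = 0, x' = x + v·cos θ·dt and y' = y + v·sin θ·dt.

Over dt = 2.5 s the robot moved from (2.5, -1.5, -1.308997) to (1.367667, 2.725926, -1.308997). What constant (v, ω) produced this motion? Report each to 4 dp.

Δθ = -1.308997 − -1.308997 = 0.000000
ω = Δθ/dt = 0.000000/2.5 = 0.0000
ω = 0 → v = (Δx·cos θ + Δy·sin θ)/dt = -1.7500

v = -1.7500, ω = 0.0000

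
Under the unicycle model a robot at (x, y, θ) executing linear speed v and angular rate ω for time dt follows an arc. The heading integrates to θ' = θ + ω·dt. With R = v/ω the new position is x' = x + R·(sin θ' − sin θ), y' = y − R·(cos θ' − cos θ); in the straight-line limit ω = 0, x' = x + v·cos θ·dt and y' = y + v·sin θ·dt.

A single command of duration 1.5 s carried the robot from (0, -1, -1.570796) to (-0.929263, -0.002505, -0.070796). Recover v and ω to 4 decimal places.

v = -1.0000, ω = 1.0000

Δθ = -0.070796 − -1.570796 = 1.500000
ω = Δθ/dt = 1.500000/1.5 = 1.0000
R = −Δy/(cos θ' − cos θ) = -1.0000
v = R·ω = -1.0000·1.0000 = -1.0000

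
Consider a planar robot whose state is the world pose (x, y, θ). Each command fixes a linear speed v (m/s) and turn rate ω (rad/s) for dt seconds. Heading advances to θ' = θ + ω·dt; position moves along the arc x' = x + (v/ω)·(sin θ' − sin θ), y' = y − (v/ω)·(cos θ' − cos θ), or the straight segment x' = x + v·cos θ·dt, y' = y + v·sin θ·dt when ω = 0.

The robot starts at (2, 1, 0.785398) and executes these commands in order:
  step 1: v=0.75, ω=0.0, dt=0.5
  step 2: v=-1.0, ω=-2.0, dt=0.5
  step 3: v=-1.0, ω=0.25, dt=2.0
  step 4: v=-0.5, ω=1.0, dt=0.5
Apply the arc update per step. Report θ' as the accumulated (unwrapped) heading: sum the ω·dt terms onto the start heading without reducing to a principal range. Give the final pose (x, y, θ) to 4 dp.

(-0.3856, 0.9339, 0.7854)

step 1: θ'=0.7854 (straight) → pose (2.2652, 1.2652, 0.7854)
step 2: θ'=-0.2146 (R=0.5000) → pose (1.8051, 1.1302, -0.2146)
step 3: θ'=0.2854 (R=-4.0000) → pose (-0.1729, 1.0601, 0.2854)
step 4: θ'=0.7854 (R=-0.5000) → pose (-0.3856, 0.9339, 0.7854)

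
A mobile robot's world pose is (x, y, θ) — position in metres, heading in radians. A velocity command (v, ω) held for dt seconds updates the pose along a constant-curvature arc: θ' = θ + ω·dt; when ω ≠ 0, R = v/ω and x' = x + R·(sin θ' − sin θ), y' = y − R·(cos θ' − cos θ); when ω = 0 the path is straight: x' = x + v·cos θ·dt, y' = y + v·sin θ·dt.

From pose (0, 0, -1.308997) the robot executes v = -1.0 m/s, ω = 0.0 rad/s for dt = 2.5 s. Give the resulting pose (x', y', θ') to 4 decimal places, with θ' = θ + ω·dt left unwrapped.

θ' = -1.3090 + 0.0·2.5 = -1.3090
ω = 0 → straight: x' = 0 + -1.0·cos(-1.3090)·2.5 = -0.6470
y' = 0 + -1.0·sin(-1.3090)·2.5 = 2.4148

(-0.6470, 2.4148, -1.3090)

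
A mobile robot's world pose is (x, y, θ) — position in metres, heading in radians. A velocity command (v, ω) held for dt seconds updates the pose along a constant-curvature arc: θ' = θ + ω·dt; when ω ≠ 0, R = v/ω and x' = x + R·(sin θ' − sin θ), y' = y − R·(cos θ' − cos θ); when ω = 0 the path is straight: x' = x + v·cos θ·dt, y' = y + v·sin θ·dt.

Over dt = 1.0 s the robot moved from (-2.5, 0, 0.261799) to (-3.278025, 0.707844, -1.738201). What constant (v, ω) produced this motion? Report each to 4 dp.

Δθ = -1.738201 − 0.261799 = -2.000000
ω = Δθ/dt = -2.000000/1.0 = -2.0000
R = Δx/(sin θ' − sin θ) = 0.6250
v = R·ω = 0.6250·-2.0000 = -1.2500

v = -1.2500, ω = -2.0000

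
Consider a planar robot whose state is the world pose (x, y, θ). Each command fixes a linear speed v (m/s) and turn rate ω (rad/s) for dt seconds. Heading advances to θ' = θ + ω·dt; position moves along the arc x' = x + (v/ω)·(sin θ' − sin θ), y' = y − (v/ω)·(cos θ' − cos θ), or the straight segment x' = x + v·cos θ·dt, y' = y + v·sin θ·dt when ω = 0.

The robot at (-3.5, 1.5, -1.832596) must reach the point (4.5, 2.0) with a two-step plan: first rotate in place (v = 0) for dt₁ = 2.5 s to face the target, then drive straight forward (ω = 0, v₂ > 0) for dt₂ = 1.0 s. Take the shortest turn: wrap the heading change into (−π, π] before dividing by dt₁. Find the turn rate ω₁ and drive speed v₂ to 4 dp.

ω₁ = 0.7580, v₂ = 8.0156

heading to target = atan2(2−1.5, 4.5−-3.5) = 0.0624
Δθ = wrap(0.0624 − -1.8326) = 1.8950; ω₁ = Δθ/dt₁ = 0.7580
distance = √((4.5−-3.5)² + (2−1.5)²) = 8.0156; v₂ = distance/dt₂ = 8.0156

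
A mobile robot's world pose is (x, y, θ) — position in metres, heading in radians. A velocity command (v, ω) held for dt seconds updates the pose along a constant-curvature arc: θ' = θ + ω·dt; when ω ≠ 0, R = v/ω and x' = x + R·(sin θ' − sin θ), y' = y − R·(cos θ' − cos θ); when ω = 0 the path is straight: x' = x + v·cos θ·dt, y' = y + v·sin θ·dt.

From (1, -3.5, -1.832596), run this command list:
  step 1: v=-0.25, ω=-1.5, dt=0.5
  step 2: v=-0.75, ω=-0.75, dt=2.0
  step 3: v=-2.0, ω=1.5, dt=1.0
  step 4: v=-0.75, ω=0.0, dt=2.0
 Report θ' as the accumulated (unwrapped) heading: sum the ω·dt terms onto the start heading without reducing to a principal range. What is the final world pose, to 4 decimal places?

(5.4674, -3.2102, -2.5826)

step 1: θ'=-2.5826 (R=0.1667) → pose (1.0726, -3.4018, -2.5826)
step 2: θ'=-4.0826 (R=1.0000) → pose (2.4111, -3.6606, -4.0826)
step 3: θ'=-2.5826 (R=-1.3333) → pose (4.1957, -4.0057, -2.5826)
step 4: θ'=-2.5826 (straight) → pose (5.4674, -3.2102, -2.5826)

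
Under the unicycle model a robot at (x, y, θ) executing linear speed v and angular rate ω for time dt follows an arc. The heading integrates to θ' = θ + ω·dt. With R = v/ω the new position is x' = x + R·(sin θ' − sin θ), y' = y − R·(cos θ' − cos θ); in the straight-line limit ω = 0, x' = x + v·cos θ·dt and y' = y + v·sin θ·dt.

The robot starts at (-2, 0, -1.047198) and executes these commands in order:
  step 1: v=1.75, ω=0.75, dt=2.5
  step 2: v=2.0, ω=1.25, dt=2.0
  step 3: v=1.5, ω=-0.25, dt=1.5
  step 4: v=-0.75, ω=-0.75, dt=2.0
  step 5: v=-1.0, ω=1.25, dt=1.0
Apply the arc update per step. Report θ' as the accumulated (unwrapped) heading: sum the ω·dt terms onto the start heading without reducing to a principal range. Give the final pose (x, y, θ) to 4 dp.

(-0.7123, 0.3275, 2.7028)

step 1: θ'=0.8278 (R=2.3333) → pose (1.7391, -0.4118, 0.8278)
step 2: θ'=3.3278 (R=1.6000) → pose (0.2646, 2.2429, 3.3278)
step 3: θ'=2.9528 (R=-6.0000) → pose (-1.9723, 2.2458, 2.9528)
step 4: θ'=1.4528 (R=1.0000) → pose (-1.1669, 1.1458, 1.4528)
step 5: θ'=2.7028 (R=-0.8000) → pose (-0.7123, 0.3275, 2.7028)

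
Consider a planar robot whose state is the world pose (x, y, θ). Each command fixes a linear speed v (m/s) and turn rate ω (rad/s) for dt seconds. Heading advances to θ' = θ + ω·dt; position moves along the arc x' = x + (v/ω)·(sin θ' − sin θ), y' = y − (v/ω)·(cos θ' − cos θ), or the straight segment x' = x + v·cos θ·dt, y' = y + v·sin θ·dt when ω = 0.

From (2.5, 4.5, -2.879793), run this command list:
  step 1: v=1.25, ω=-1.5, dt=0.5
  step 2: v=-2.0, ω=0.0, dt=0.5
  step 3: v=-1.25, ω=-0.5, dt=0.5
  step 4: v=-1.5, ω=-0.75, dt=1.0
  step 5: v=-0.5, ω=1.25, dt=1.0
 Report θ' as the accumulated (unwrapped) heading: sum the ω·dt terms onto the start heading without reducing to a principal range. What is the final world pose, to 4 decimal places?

step 1: θ'=-3.6298 (R=-0.8333) → pose (1.8935, 4.5690, -3.6298)
step 2: θ'=-3.6298 (straight) → pose (2.7766, 4.0999, -3.6298)
step 3: θ'=-3.8798 (R=2.5000) → pose (3.2864, 3.7412, -3.8798)
step 4: θ'=-4.6298 (R=2.0000) → pose (3.9337, 2.4268, -4.6298)
step 5: θ'=-3.3798 (R=-0.4000) → pose (4.2380, 2.0711, -3.3798)

(4.2380, 2.0711, -3.3798)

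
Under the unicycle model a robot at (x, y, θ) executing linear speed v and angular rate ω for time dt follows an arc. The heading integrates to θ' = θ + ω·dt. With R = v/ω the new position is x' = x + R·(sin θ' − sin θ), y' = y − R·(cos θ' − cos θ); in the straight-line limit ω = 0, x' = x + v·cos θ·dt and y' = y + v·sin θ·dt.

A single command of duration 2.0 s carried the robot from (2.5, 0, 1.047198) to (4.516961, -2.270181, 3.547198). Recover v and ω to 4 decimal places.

v = -2.0000, ω = 1.2500

Δθ = 3.547198 − 1.047198 = 2.500000
ω = Δθ/dt = 2.500000/2.0 = 1.2500
R = −Δy/(cos θ' − cos θ) = -1.6000
v = R·ω = -1.6000·1.2500 = -2.0000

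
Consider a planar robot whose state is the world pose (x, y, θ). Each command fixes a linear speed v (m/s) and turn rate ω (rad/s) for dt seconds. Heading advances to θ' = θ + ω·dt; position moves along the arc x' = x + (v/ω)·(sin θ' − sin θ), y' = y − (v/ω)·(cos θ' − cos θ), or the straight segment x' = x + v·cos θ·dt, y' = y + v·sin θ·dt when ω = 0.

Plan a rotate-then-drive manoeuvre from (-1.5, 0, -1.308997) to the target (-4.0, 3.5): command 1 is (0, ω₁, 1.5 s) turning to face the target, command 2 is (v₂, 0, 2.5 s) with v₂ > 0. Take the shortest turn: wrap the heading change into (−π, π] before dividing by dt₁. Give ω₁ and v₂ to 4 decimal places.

ω₁ = -1.8554, v₂ = 1.7205

heading to target = atan2(3.5−0, -4−-1.5) = 2.1910
Δθ = wrap(2.1910 − -1.3090) = -2.7831; ω₁ = Δθ/dt₁ = -1.8554
distance = √((-4−-1.5)² + (3.5−0)²) = 4.3012; v₂ = distance/dt₂ = 1.7205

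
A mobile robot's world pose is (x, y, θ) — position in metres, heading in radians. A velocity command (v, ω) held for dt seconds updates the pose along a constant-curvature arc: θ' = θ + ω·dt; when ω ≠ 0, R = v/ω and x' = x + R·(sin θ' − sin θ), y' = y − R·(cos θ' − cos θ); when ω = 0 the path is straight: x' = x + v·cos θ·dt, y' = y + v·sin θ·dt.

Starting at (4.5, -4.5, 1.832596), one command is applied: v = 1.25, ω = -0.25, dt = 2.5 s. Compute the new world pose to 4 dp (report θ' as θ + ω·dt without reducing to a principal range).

(4.6558, -1.4296, 1.2076)

θ' = 1.8326 + -0.25·2.5 = 1.2076
R = v/ω = 1.25/-0.25 = -5.0000
x' = 4.5 + -5.0000·(sin 1.2076 − sin 1.8326) = 4.6558
y' = -4.5 − -5.0000·(cos 1.2076 − cos 1.8326) = -1.4296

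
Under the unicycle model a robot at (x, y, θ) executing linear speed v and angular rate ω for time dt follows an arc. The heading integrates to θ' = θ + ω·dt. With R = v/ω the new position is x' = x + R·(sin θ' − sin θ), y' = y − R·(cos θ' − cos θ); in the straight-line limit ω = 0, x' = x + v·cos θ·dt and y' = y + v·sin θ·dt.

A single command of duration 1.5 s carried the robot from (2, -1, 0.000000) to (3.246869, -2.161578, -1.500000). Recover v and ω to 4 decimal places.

v = 1.2500, ω = -1.0000

Δθ = -1.500000 − 0.000000 = -1.500000
ω = Δθ/dt = -1.500000/1.5 = -1.0000
R = Δx/(sin θ' − sin θ) = -1.2500
v = R·ω = -1.2500·-1.0000 = 1.2500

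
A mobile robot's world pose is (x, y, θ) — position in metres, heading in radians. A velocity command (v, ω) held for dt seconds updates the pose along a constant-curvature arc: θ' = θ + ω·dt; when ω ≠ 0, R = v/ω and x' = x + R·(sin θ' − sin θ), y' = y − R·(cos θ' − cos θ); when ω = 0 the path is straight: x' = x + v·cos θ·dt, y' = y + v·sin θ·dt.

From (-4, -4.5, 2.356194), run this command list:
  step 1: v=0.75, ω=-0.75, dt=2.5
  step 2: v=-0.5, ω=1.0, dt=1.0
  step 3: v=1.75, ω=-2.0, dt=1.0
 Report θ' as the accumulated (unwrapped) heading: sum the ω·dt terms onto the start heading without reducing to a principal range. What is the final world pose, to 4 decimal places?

step 1: θ'=0.4812 (R=-1.0000) → pose (-3.7557, -2.9065, 0.4812)
step 2: θ'=1.4812 (R=-0.5000) → pose (-4.0223, -3.3049, 1.4812)
step 3: θ'=-0.5188 (R=-0.8750) → pose (-2.7170, -2.6234, -0.5188)

(-2.7170, -2.6234, -0.5188)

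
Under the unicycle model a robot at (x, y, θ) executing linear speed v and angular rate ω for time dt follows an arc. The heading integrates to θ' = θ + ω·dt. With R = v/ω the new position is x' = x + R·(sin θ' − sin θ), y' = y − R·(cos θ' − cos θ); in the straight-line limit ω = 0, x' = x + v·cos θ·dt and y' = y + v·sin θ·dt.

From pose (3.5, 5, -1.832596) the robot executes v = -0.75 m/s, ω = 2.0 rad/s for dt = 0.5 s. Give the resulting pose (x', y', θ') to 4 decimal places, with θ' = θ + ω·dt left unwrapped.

θ' = -1.8326 + 2.0·0.5 = -0.8326
R = v/ω = -0.75/2.0 = -0.3750
x' = 3.5 + -0.3750·(sin -0.8326 − sin -1.8326) = 3.4152
y' = 5 − -0.3750·(cos -0.8326 − cos -1.8326) = 5.3494

(3.4152, 5.3494, -0.8326)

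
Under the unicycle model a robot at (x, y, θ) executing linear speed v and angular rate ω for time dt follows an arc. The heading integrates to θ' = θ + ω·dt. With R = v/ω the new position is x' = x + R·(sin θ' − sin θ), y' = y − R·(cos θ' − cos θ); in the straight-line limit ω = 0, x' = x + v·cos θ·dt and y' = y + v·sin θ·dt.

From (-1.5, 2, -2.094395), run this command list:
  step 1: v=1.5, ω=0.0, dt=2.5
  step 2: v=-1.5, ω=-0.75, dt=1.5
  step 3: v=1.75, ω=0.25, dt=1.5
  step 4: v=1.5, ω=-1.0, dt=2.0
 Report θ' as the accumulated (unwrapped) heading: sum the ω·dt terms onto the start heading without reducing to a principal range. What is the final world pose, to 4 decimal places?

step 1: θ'=-2.0944 (straight) → pose (-3.3750, -1.2476, -2.0944)
step 2: θ'=-3.2194 (R=2.0000) → pose (-1.4875, -0.2536, -3.2194)
step 3: θ'=-2.8444 (R=7.0000) → pose (-4.0815, -0.5393, -2.8444)
step 4: θ'=-4.8444 (R=-1.5000) → pose (-6.0077, 1.0923, -4.8444)

(-6.0077, 1.0923, -4.8444)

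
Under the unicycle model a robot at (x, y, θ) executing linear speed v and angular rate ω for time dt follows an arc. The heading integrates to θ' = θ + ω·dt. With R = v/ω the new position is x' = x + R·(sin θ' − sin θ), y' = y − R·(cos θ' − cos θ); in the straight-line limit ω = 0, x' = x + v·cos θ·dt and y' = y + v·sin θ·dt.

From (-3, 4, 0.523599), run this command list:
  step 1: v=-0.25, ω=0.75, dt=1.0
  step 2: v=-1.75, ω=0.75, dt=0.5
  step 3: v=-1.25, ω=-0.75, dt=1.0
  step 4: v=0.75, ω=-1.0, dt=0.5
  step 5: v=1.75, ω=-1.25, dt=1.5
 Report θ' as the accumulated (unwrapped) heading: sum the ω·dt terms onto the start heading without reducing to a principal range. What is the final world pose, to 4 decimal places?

step 1: θ'=1.2736 (R=-0.3333) → pose (-3.1521, 3.8089, 1.2736)
step 2: θ'=1.6486 (R=-2.3333) → pose (-3.2473, 2.9443, 1.6486)
step 3: θ'=0.8986 (R=1.6667) → pose (-3.6048, 1.7769, 0.8986)
step 4: θ'=0.3986 (R=-0.7500) → pose (-3.3091, 2.0011, 0.3986)
step 5: θ'=-1.4764 (R=-1.4000) → pose (-1.3719, 0.8428, -1.4764)

(-1.3719, 0.8428, -1.4764)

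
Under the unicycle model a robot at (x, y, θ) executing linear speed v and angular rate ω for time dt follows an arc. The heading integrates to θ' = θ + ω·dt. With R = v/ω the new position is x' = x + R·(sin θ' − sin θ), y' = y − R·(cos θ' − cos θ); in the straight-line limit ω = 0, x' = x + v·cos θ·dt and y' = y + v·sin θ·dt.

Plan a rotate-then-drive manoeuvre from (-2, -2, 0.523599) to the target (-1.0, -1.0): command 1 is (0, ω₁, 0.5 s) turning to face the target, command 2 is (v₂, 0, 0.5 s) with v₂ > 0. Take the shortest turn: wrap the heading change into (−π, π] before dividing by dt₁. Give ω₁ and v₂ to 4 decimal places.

heading to target = atan2(-1−-2, -1−-2) = 0.7854
Δθ = wrap(0.7854 − 0.5236) = 0.2618; ω₁ = Δθ/dt₁ = 0.5236
distance = √((-1−-2)² + (-1−-2)²) = 1.4142; v₂ = distance/dt₂ = 2.8284

ω₁ = 0.5236, v₂ = 2.8284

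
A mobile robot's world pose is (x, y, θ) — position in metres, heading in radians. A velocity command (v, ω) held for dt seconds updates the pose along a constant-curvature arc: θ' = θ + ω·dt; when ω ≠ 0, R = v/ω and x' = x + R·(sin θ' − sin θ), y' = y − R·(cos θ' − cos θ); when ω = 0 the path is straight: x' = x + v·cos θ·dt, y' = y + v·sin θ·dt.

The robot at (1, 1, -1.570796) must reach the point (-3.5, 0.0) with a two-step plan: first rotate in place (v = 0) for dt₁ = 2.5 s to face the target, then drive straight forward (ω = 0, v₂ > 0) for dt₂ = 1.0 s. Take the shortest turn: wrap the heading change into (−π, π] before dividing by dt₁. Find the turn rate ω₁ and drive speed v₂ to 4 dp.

ω₁ = -0.5409, v₂ = 4.6098

heading to target = atan2(0−1, -3.5−1) = -2.9229
Δθ = wrap(-2.9229 − -1.5708) = -1.3521; ω₁ = Δθ/dt₁ = -0.5409
distance = √((-3.5−1)² + (0−1)²) = 4.6098; v₂ = distance/dt₂ = 4.6098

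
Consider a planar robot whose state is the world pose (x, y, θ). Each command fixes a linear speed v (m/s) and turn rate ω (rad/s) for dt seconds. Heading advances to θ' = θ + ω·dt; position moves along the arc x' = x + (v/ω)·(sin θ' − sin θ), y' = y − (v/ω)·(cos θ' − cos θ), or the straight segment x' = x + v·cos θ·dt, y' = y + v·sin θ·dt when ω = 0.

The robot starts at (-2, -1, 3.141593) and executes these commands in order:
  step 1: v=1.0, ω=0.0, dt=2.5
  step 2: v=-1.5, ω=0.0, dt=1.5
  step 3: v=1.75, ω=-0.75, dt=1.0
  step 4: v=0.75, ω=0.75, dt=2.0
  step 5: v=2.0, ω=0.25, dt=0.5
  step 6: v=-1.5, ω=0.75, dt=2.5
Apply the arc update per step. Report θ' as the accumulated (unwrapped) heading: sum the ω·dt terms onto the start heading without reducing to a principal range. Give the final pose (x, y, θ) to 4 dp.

(-6.6628, 2.0311, 5.8916)

step 1: θ'=3.1416 (straight) → pose (-4.5000, -1.0000, 3.1416)
step 2: θ'=3.1416 (straight) → pose (-2.2500, -1.0000, 3.1416)
step 3: θ'=2.3916 (R=-2.3333) → pose (-3.8405, -0.3739, 2.3916)
step 4: θ'=3.8916 (R=1.0000) → pose (-5.2038, -0.3739, 3.8916)
step 5: θ'=4.0166 (R=8.0000) → pose (-5.8910, -1.0995, 4.0166)
step 6: θ'=5.8916 (R=-2.0000) → pose (-6.6628, 2.0311, 5.8916)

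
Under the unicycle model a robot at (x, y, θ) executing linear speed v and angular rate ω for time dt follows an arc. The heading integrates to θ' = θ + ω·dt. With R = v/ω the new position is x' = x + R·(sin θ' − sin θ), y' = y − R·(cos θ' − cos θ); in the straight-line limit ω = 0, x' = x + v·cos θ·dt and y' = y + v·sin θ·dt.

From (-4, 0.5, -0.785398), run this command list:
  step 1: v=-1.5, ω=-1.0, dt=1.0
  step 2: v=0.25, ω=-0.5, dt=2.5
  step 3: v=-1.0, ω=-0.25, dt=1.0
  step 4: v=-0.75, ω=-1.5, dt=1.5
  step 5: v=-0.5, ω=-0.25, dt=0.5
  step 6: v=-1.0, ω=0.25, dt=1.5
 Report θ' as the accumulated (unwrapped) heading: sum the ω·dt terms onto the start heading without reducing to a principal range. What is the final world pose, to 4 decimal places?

step 1: θ'=-1.7854 (R=1.5000) → pose (-4.4049, 1.8801, -1.7854)
step 2: θ'=-3.0354 (R=-0.5000) → pose (-4.8405, 1.4894, -3.0354)
step 3: θ'=-3.2854 (R=4.0000) → pose (-3.8432, 1.4706, -3.2854)
step 4: θ'=-5.5354 (R=0.5000) → pose (-3.5749, 0.6092, -5.5354)
step 5: θ'=-5.6604 (R=2.0000) → pose (-3.7683, 0.4511, -5.6604)
step 6: θ'=-5.2854 (R=-4.0000) → pose (-4.7962, -0.6293, -5.2854)

(-4.7962, -0.6293, -5.2854)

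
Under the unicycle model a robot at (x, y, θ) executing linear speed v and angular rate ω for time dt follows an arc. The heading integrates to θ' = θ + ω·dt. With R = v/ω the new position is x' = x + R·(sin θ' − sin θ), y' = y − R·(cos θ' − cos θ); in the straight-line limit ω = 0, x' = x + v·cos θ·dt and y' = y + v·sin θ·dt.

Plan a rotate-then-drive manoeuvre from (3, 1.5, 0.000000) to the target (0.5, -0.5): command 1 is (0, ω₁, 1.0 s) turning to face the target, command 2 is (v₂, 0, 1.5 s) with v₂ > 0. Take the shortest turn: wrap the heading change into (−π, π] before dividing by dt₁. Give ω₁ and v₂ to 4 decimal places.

ω₁ = -2.4669, v₂ = 2.1344

heading to target = atan2(-0.5−1.5, 0.5−3) = -2.4669
Δθ = wrap(-2.4669 − 0.0000) = -2.4669; ω₁ = Δθ/dt₁ = -2.4669
distance = √((0.5−3)² + (-0.5−1.5)²) = 3.2016; v₂ = distance/dt₂ = 2.1344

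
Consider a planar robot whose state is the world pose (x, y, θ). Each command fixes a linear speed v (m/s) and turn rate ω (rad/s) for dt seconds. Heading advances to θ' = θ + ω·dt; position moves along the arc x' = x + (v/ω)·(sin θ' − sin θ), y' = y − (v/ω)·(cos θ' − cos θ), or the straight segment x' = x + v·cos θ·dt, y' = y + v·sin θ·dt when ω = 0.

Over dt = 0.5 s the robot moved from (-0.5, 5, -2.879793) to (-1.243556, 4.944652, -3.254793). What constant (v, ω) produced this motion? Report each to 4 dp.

Δθ = -3.254793 − -2.879793 = -0.375000
ω = Δθ/dt = -0.375000/0.5 = -0.7500
R = Δx/(sin θ' − sin θ) = -2.0000
v = R·ω = -2.0000·-0.7500 = 1.5000

v = 1.5000, ω = -0.7500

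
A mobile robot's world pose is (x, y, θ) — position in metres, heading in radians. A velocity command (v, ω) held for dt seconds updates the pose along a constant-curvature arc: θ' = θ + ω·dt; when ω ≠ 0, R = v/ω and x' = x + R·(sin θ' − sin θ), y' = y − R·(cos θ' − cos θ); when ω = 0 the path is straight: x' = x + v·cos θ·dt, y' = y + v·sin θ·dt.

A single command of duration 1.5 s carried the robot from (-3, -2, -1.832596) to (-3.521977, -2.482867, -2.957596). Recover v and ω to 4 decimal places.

v = 0.5000, ω = -0.7500

Δθ = -2.957596 − -1.832596 = -1.125000
ω = Δθ/dt = -1.125000/1.5 = -0.7500
R = Δx/(sin θ' − sin θ) = -0.6667
v = R·ω = -0.6667·-0.7500 = 0.5000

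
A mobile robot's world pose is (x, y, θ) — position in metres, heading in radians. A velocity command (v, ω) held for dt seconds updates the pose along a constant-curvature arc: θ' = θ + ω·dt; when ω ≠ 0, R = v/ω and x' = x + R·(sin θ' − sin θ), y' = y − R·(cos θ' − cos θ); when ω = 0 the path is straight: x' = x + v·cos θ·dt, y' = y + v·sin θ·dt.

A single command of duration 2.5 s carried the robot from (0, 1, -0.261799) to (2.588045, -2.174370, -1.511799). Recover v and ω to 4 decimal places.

Δθ = -1.511799 − -0.261799 = -1.250000
ω = Δθ/dt = -1.250000/2.5 = -0.5000
R = −Δy/(cos θ' − cos θ) = -3.5000
v = R·ω = -3.5000·-0.5000 = 1.7500

v = 1.7500, ω = -0.5000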